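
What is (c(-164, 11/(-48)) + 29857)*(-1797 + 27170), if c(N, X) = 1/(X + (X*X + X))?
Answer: 708261693643/935 ≈ 7.5750e+8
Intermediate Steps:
c(N, X) = 1/(X² + 2*X) (c(N, X) = 1/(X + (X² + X)) = 1/(X + (X + X²)) = 1/(X² + 2*X))
(c(-164, 11/(-48)) + 29857)*(-1797 + 27170) = (1/(((11/(-48)))*(2 + 11/(-48))) + 29857)*(-1797 + 27170) = (1/(((11*(-1/48)))*(2 + 11*(-1/48))) + 29857)*25373 = (1/((-11/48)*(2 - 11/48)) + 29857)*25373 = (-48/(11*85/48) + 29857)*25373 = (-48/11*48/85 + 29857)*25373 = (-2304/935 + 29857)*25373 = (27913991/935)*25373 = 708261693643/935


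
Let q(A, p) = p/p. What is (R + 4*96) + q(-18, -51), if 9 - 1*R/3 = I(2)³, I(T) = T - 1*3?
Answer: 415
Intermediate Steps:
I(T) = -3 + T (I(T) = T - 3 = -3 + T)
q(A, p) = 1
R = 30 (R = 27 - 3*(-3 + 2)³ = 27 - 3*(-1)³ = 27 - 3*(-1) = 27 + 3 = 30)
(R + 4*96) + q(-18, -51) = (30 + 4*96) + 1 = (30 + 384) + 1 = 414 + 1 = 415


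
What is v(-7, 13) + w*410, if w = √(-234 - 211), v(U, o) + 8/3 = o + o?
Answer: 70/3 + 410*I*√445 ≈ 23.333 + 8649.0*I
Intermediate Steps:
v(U, o) = -8/3 + 2*o (v(U, o) = -8/3 + (o + o) = -8/3 + 2*o)
w = I*√445 (w = √(-445) = I*√445 ≈ 21.095*I)
v(-7, 13) + w*410 = (-8/3 + 2*13) + (I*√445)*410 = (-8/3 + 26) + 410*I*√445 = 70/3 + 410*I*√445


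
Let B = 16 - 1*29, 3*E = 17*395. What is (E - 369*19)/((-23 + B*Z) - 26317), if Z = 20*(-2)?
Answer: 7159/38730 ≈ 0.18484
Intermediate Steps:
E = 6715/3 (E = (17*395)/3 = (⅓)*6715 = 6715/3 ≈ 2238.3)
Z = -40
B = -13 (B = 16 - 29 = -13)
(E - 369*19)/((-23 + B*Z) - 26317) = (6715/3 - 369*19)/((-23 - 13*(-40)) - 26317) = (6715/3 - 7011)/((-23 + 520) - 26317) = -14318/(3*(497 - 26317)) = -14318/3/(-25820) = -14318/3*(-1/25820) = 7159/38730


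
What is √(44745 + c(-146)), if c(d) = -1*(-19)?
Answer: 38*√31 ≈ 211.57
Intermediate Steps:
c(d) = 19
√(44745 + c(-146)) = √(44745 + 19) = √44764 = 38*√31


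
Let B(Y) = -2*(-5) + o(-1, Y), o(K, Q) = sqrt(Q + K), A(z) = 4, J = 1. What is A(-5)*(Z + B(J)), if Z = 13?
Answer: 92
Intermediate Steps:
o(K, Q) = sqrt(K + Q)
B(Y) = 10 + sqrt(-1 + Y) (B(Y) = -2*(-5) + sqrt(-1 + Y) = 10 + sqrt(-1 + Y))
A(-5)*(Z + B(J)) = 4*(13 + (10 + sqrt(-1 + 1))) = 4*(13 + (10 + sqrt(0))) = 4*(13 + (10 + 0)) = 4*(13 + 10) = 4*23 = 92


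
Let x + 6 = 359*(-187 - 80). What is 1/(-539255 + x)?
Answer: -1/635114 ≈ -1.5745e-6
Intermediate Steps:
x = -95859 (x = -6 + 359*(-187 - 80) = -6 + 359*(-267) = -6 - 95853 = -95859)
1/(-539255 + x) = 1/(-539255 - 95859) = 1/(-635114) = -1/635114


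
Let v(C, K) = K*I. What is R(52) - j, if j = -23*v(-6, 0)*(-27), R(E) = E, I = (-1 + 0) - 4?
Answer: 52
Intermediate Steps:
I = -5 (I = -1 - 4 = -5)
v(C, K) = -5*K (v(C, K) = K*(-5) = -5*K)
j = 0 (j = -(-115)*0*(-27) = -23*0*(-27) = 0*(-27) = 0)
R(52) - j = 52 - 1*0 = 52 + 0 = 52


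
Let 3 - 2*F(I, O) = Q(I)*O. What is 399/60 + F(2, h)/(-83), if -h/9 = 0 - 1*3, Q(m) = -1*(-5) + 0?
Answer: 12359/1660 ≈ 7.4452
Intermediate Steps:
Q(m) = 5 (Q(m) = 5 + 0 = 5)
h = 27 (h = -9*(0 - 1*3) = -9*(0 - 3) = -9*(-3) = 27)
F(I, O) = 3/2 - 5*O/2
399/60 + F(2, h)/(-83) = 399/60 + (3/2 - 5/2*27)/(-83) = 399*(1/60) + (3/2 - 135/2)*(-1/83) = 133/20 - 66*(-1/83) = 133/20 + 66/83 = 12359/1660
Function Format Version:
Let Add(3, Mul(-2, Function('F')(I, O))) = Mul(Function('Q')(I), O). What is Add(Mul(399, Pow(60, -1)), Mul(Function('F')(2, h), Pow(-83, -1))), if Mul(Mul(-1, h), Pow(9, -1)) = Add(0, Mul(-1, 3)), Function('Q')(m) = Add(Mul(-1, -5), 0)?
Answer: Rational(12359, 1660) ≈ 7.4452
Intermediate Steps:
Function('Q')(m) = 5 (Function('Q')(m) = Add(5, 0) = 5)
h = 27 (h = Mul(-9, Add(0, Mul(-1, 3))) = Mul(-9, Add(0, -3)) = Mul(-9, -3) = 27)
Function('F')(I, O) = Add(Rational(3, 2), Mul(Rational(-5, 2), O)) (Function('F')(I, O) = Add(Rational(3, 2), Mul(Rational(-1, 2), Mul(5, O))) = Add(Rational(3, 2), Mul(Rational(-5, 2), O)))
Add(Mul(399, Pow(60, -1)), Mul(Function('F')(2, h), Pow(-83, -1))) = Add(Mul(399, Pow(60, -1)), Mul(Add(Rational(3, 2), Mul(Rational(-5, 2), 27)), Pow(-83, -1))) = Add(Mul(399, Rational(1, 60)), Mul(Add(Rational(3, 2), Rational(-135, 2)), Rational(-1, 83))) = Add(Rational(133, 20), Mul(-66, Rational(-1, 83))) = Add(Rational(133, 20), Rational(66, 83)) = Rational(12359, 1660)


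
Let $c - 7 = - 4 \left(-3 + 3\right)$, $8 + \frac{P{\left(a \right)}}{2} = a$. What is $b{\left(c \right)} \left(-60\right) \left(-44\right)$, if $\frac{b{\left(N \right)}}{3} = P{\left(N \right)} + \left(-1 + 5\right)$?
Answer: $15840$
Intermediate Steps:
$P{\left(a \right)} = -16 + 2 a$
$c = 7$ ($c = 7 - 4 \left(-3 + 3\right) = 7 - 0 = 7 + 0 = 7$)
$b{\left(N \right)} = -36 + 6 N$ ($b{\left(N \right)} = 3 \left(\left(-16 + 2 N\right) + \left(-1 + 5\right)\right) = 3 \left(\left(-16 + 2 N\right) + 4\right) = 3 \left(-12 + 2 N\right) = -36 + 6 N$)
$b{\left(c \right)} \left(-60\right) \left(-44\right) = \left(-36 + 6 \cdot 7\right) \left(-60\right) \left(-44\right) = \left(-36 + 42\right) \left(-60\right) \left(-44\right) = 6 \left(-60\right) \left(-44\right) = \left(-360\right) \left(-44\right) = 15840$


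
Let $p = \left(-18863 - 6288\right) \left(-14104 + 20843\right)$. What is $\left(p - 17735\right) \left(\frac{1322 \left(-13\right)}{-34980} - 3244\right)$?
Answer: $\frac{90718354493918}{165} \approx 5.4981 \cdot 10^{11}$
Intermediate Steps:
$p = -169492589$ ($p = \left(-25151\right) 6739 = -169492589$)
$\left(p - 17735\right) \left(\frac{1322 \left(-13\right)}{-34980} - 3244\right) = \left(-169492589 - 17735\right) \left(\frac{1322 \left(-13\right)}{-34980} - 3244\right) = - 169510324 \left(\left(-17186\right) \left(- \frac{1}{34980}\right) - 3244\right) = - 169510324 \left(\frac{8593}{17490} - 3244\right) = \left(-169510324\right) \left(- \frac{56728967}{17490}\right) = \frac{90718354493918}{165}$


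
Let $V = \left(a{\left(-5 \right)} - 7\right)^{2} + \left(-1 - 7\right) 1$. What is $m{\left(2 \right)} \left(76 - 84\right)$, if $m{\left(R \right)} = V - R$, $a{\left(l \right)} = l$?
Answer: $-1072$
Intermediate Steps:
$V = 136$ ($V = \left(-5 - 7\right)^{2} + \left(-1 - 7\right) 1 = \left(-5 - 7\right)^{2} - 8 = \left(-12\right)^{2} - 8 = 144 - 8 = 136$)
$m{\left(R \right)} = 136 - R$
$m{\left(2 \right)} \left(76 - 84\right) = \left(136 - 2\right) \left(76 - 84\right) = \left(136 - 2\right) \left(-8\right) = 134 \left(-8\right) = -1072$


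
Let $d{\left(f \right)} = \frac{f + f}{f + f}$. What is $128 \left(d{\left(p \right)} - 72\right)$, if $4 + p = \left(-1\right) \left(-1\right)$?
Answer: $-9088$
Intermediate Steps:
$p = -3$ ($p = -4 - -1 = -4 + 1 = -3$)
$d{\left(f \right)} = 1$ ($d{\left(f \right)} = \frac{2 f}{2 f} = 2 f \frac{1}{2 f} = 1$)
$128 \left(d{\left(p \right)} - 72\right) = 128 \left(1 - 72\right) = 128 \left(-71\right) = -9088$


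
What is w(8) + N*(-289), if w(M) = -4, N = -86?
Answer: 24850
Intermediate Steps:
w(8) + N*(-289) = -4 - 86*(-289) = -4 + 24854 = 24850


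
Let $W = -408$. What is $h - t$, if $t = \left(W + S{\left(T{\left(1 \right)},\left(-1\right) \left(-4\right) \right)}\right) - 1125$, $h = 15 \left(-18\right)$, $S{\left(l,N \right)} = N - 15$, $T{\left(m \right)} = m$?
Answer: $1274$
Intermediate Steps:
$S{\left(l,N \right)} = -15 + N$ ($S{\left(l,N \right)} = N - 15 = -15 + N$)
$h = -270$
$t = -1544$ ($t = \left(-408 - 11\right) - 1125 = -419 - 1125 = -1544$)
$h - t = -270 - -1544 = -270 + 1544 = 1274$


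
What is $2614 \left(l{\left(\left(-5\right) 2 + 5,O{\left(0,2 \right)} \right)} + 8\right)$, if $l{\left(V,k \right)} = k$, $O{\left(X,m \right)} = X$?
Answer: $20912$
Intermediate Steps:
$2614 \left(l{\left(\left(-5\right) 2 + 5,O{\left(0,2 \right)} \right)} + 8\right) = 2614 \left(0 + 8\right) = 2614 \cdot 8 = 20912$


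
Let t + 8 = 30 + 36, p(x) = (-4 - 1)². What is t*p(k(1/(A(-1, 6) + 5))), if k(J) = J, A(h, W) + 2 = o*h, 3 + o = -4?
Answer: 1450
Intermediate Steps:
o = -7 (o = -3 - 4 = -7)
A(h, W) = -2 - 7*h
p(x) = 25 (p(x) = (-5)² = 25)
t = 58 (t = -8 + (30 + 36) = -8 + 66 = 58)
t*p(k(1/(A(-1, 6) + 5))) = 58*25 = 1450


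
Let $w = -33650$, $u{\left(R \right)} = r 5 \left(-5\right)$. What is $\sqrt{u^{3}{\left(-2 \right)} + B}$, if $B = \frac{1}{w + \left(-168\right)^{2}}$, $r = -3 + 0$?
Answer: $\frac{\sqrt{12420622682074}}{5426} \approx 649.52$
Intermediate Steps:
$r = -3$
$u{\left(R \right)} = 75$ ($u{\left(R \right)} = \left(-3\right) 5 \left(-5\right) = \left(-15\right) \left(-5\right) = 75$)
$B = - \frac{1}{5426}$ ($B = \frac{1}{-33650 + \left(-168\right)^{2}} = \frac{1}{-33650 + 28224} = \frac{1}{-5426} = - \frac{1}{5426} \approx -0.0001843$)
$\sqrt{u^{3}{\left(-2 \right)} + B} = \sqrt{75^{3} - \frac{1}{5426}} = \sqrt{421875 - \frac{1}{5426}} = \sqrt{\frac{2289093749}{5426}} = \frac{\sqrt{12420622682074}}{5426}$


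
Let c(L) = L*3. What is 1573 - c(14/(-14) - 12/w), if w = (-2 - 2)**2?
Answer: 6313/4 ≈ 1578.3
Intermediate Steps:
w = 16 (w = (-4)**2 = 16)
c(L) = 3*L
1573 - c(14/(-14) - 12/w) = 1573 - 3*(14/(-14) - 12/16) = 1573 - 3*(14*(-1/14) - 12*1/16) = 1573 - 3*(-1 - 3/4) = 1573 - 3*(-7)/4 = 1573 - 1*(-21/4) = 1573 + 21/4 = 6313/4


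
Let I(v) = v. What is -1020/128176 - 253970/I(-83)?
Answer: 8138193515/2659652 ≈ 3059.9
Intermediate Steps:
-1020/128176 - 253970/I(-83) = -1020/128176 - 253970/(-83) = -1020*1/128176 - 253970*(-1/83) = -255/32044 + 253970/83 = 8138193515/2659652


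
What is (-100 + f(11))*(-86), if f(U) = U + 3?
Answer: 7396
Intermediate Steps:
f(U) = 3 + U
(-100 + f(11))*(-86) = (-100 + (3 + 11))*(-86) = (-100 + 14)*(-86) = -86*(-86) = 7396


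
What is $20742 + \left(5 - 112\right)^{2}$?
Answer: $32191$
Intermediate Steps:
$20742 + \left(5 - 112\right)^{2} = 20742 + \left(-107\right)^{2} = 20742 + 11449 = 32191$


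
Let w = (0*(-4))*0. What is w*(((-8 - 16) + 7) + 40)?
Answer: 0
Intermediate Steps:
w = 0 (w = 0*0 = 0)
w*(((-8 - 16) + 7) + 40) = 0*(((-8 - 16) + 7) + 40) = 0*((-24 + 7) + 40) = 0*(-17 + 40) = 0*23 = 0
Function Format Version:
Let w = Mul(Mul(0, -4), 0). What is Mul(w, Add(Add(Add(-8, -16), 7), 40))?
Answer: 0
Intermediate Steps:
w = 0 (w = Mul(0, 0) = 0)
Mul(w, Add(Add(Add(-8, -16), 7), 40)) = Mul(0, Add(Add(Add(-8, -16), 7), 40)) = Mul(0, Add(Add(-24, 7), 40)) = Mul(0, Add(-17, 40)) = Mul(0, 23) = 0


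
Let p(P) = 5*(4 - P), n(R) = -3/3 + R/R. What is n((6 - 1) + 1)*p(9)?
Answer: 0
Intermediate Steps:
n(R) = 0 (n(R) = -3*1/3 + 1 = -1 + 1 = 0)
p(P) = 20 - 5*P
n((6 - 1) + 1)*p(9) = 0*(20 - 5*9) = 0*(20 - 45) = 0*(-25) = 0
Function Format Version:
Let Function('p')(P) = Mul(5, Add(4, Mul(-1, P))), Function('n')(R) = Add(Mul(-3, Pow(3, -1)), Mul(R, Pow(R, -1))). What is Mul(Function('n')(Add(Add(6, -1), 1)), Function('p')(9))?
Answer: 0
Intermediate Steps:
Function('n')(R) = 0 (Function('n')(R) = Add(Mul(-3, Rational(1, 3)), 1) = Add(-1, 1) = 0)
Function('p')(P) = Add(20, Mul(-5, P))
Mul(Function('n')(Add(Add(6, -1), 1)), Function('p')(9)) = Mul(0, Add(20, Mul(-5, 9))) = Mul(0, Add(20, -45)) = Mul(0, -25) = 0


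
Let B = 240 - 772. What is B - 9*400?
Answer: -4132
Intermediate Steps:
B = -532
B - 9*400 = -532 - 9*400 = -532 - 1*3600 = -532 - 3600 = -4132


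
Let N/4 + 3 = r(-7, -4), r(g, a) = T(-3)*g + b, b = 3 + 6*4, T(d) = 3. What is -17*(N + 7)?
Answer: -323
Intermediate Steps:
b = 27 (b = 3 + 24 = 27)
r(g, a) = 27 + 3*g (r(g, a) = 3*g + 27 = 27 + 3*g)
N = 12 (N = -12 + 4*(27 + 3*(-7)) = -12 + 4*(27 - 21) = -12 + 4*6 = -12 + 24 = 12)
-17*(N + 7) = -17*(12 + 7) = -17*19 = -323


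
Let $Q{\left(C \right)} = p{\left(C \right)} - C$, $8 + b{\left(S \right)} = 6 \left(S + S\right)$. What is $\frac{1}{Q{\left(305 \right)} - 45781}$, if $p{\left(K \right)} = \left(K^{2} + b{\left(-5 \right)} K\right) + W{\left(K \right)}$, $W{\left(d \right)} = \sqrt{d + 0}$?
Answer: $\frac{26199}{686387296} - \frac{\sqrt{305}}{686387296} \approx 3.8144 \cdot 10^{-5}$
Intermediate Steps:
$b{\left(S \right)} = -8 + 12 S$ ($b{\left(S \right)} = -8 + 6 \left(S + S\right) = -8 + 6 \cdot 2 S = -8 + 12 S$)
$W{\left(d \right)} = \sqrt{d}$
$p{\left(K \right)} = \sqrt{K} + K^{2} - 68 K$ ($p{\left(K \right)} = \left(K^{2} + \left(-8 + 12 \left(-5\right)\right) K\right) + \sqrt{K} = \left(K^{2} + \left(-8 - 60\right) K\right) + \sqrt{K} = \left(K^{2} - 68 K\right) + \sqrt{K} = \sqrt{K} + K^{2} - 68 K$)
$Q{\left(C \right)} = \sqrt{C} + C^{2} - 69 C$ ($Q{\left(C \right)} = \left(\sqrt{C} + C^{2} - 68 C\right) - C = \sqrt{C} + C^{2} - 69 C$)
$\frac{1}{Q{\left(305 \right)} - 45781} = \frac{1}{\left(\sqrt{305} + 305^{2} - 21045\right) - 45781} = \frac{1}{\left(\sqrt{305} + 93025 - 21045\right) - 45781} = \frac{1}{\left(71980 + \sqrt{305}\right) - 45781} = \frac{1}{26199 + \sqrt{305}}$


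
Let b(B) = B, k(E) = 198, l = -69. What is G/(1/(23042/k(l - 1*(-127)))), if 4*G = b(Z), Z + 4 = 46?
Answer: 80647/66 ≈ 1221.9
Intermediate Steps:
Z = 42 (Z = -4 + 46 = 42)
G = 21/2 (G = (1/4)*42 = 21/2 ≈ 10.500)
G/(1/(23042/k(l - 1*(-127)))) = 21/(2*(1/(23042/198))) = 21/(2*(1/(23042*(1/198)))) = 21/(2*(1/(11521/99))) = 21/(2*(99/11521)) = (21/2)*(11521/99) = 80647/66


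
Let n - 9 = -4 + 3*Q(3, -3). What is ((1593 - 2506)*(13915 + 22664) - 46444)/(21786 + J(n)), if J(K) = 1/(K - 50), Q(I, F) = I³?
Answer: -1203950556/784297 ≈ -1535.1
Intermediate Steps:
n = 86 (n = 9 + (-4 + 3*3³) = 9 + (-4 + 3*27) = 9 + (-4 + 81) = 9 + 77 = 86)
J(K) = 1/(-50 + K)
((1593 - 2506)*(13915 + 22664) - 46444)/(21786 + J(n)) = ((1593 - 2506)*(13915 + 22664) - 46444)/(21786 + 1/(-50 + 86)) = (-913*36579 - 46444)/(21786 + 1/36) = (-33396627 - 46444)/(21786 + 1/36) = -33443071/784297/36 = -33443071*36/784297 = -1203950556/784297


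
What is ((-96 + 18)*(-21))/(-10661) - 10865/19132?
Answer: -21024283/29138036 ≈ -0.72154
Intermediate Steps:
((-96 + 18)*(-21))/(-10661) - 10865/19132 = -78*(-21)*(-1/10661) - 10865*1/19132 = 1638*(-1/10661) - 10865/19132 = -234/1523 - 10865/19132 = -21024283/29138036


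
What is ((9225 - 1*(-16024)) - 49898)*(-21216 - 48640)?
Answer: 1721880544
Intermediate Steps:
((9225 - 1*(-16024)) - 49898)*(-21216 - 48640) = ((9225 + 16024) - 49898)*(-69856) = (25249 - 49898)*(-69856) = -24649*(-69856) = 1721880544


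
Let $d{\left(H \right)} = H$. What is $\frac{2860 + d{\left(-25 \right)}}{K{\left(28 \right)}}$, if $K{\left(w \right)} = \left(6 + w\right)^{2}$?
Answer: $\frac{2835}{1156} \approx 2.4524$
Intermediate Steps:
$\frac{2860 + d{\left(-25 \right)}}{K{\left(28 \right)}} = \frac{2860 - 25}{\left(6 + 28\right)^{2}} = \frac{2835}{34^{2}} = \frac{2835}{1156}$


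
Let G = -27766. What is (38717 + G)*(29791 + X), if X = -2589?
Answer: 297889102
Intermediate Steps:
(38717 + G)*(29791 + X) = (38717 - 27766)*(29791 - 2589) = 10951*27202 = 297889102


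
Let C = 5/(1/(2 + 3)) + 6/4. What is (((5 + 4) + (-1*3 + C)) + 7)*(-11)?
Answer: -869/2 ≈ -434.50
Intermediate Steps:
C = 53/2 (C = 5/(1/5) + 6*(¼) = 5/(⅕) + 3/2 = 5*5 + 3/2 = 25 + 3/2 = 53/2 ≈ 26.500)
(((5 + 4) + (-1*3 + C)) + 7)*(-11) = (((5 + 4) + (-1*3 + 53/2)) + 7)*(-11) = ((9 + (-3 + 53/2)) + 7)*(-11) = ((9 + 47/2) + 7)*(-11) = (65/2 + 7)*(-11) = (79/2)*(-11) = -869/2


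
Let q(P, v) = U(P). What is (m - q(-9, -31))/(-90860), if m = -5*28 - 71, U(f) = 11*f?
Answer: 4/3245 ≈ 0.0012327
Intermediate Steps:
q(P, v) = 11*P
m = -211 (m = -140 - 71 = -211)
(m - q(-9, -31))/(-90860) = (-211 - 11*(-9))/(-90860) = (-211 - 1*(-99))*(-1/90860) = (-211 + 99)*(-1/90860) = -112*(-1/90860) = 4/3245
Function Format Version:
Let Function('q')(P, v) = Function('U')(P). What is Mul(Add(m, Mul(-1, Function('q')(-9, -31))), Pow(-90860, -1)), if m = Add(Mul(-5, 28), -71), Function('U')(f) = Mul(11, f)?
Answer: Rational(4, 3245) ≈ 0.0012327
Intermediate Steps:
Function('q')(P, v) = Mul(11, P)
m = -211 (m = Add(-140, -71) = -211)
Mul(Add(m, Mul(-1, Function('q')(-9, -31))), Pow(-90860, -1)) = Mul(Add(-211, Mul(-1, Mul(11, -9))), Pow(-90860, -1)) = Mul(Add(-211, Mul(-1, -99)), Rational(-1, 90860)) = Mul(Add(-211, 99), Rational(-1, 90860)) = Mul(-112, Rational(-1, 90860)) = Rational(4, 3245)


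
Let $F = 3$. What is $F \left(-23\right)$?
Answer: $-69$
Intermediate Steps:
$F \left(-23\right) = 3 \left(-23\right) = -69$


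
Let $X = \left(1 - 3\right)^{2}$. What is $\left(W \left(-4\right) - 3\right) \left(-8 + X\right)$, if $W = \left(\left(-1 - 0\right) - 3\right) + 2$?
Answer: $-20$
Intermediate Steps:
$W = -2$ ($W = \left(\left(-1 + 0\right) - 3\right) + 2 = \left(-1 - 3\right) + 2 = -4 + 2 = -2$)
$X = 4$ ($X = \left(-2\right)^{2} = 4$)
$\left(W \left(-4\right) - 3\right) \left(-8 + X\right) = \left(\left(-2\right) \left(-4\right) - 3\right) \left(-8 + 4\right) = \left(8 - 3\right) \left(-4\right) = 5 \left(-4\right) = -20$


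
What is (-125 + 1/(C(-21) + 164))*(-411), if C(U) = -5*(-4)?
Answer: 9452589/184 ≈ 51373.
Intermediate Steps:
C(U) = 20
(-125 + 1/(C(-21) + 164))*(-411) = (-125 + 1/(20 + 164))*(-411) = (-125 + 1/184)*(-411) = -22999/184*(-411) = 9452589/184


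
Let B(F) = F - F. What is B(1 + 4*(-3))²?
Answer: 0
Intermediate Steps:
B(F) = 0
B(1 + 4*(-3))² = 0² = 0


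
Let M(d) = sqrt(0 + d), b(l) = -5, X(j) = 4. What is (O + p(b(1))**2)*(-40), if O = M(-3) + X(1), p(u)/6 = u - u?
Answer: -160 - 40*I*sqrt(3) ≈ -160.0 - 69.282*I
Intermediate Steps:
p(u) = 0 (p(u) = 6*(u - u) = 6*0 = 0)
M(d) = sqrt(d)
O = 4 + I*sqrt(3) (O = sqrt(-3) + 4 = I*sqrt(3) + 4 = 4 + I*sqrt(3) ≈ 4.0 + 1.732*I)
(O + p(b(1))**2)*(-40) = ((4 + I*sqrt(3)) + 0**2)*(-40) = ((4 + I*sqrt(3)) + 0)*(-40) = (4 + I*sqrt(3))*(-40) = -160 - 40*I*sqrt(3)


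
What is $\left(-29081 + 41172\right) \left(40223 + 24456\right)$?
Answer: $782033789$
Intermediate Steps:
$\left(-29081 + 41172\right) \left(40223 + 24456\right) = 12091 \cdot 64679 = 782033789$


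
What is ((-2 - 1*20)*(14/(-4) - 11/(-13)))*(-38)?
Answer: -28842/13 ≈ -2218.6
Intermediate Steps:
((-2 - 1*20)*(14/(-4) - 11/(-13)))*(-38) = ((-2 - 20)*(14*(-¼) - 11*(-1/13)))*(-38) = -22*(-7/2 + 11/13)*(-38) = -22*(-69/26)*(-38) = (759/13)*(-38) = -28842/13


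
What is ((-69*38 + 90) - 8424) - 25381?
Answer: -36337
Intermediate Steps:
((-69*38 + 90) - 8424) - 25381 = ((-2622 + 90) - 8424) - 25381 = (-2532 - 8424) - 25381 = -10956 - 25381 = -36337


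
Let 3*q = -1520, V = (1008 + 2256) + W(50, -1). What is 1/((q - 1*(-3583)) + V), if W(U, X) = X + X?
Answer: 3/19015 ≈ 0.00015777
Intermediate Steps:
W(U, X) = 2*X
V = 3262 (V = (1008 + 2256) + 2*(-1) = 3264 - 2 = 3262)
q = -1520/3 (q = (1/3)*(-1520) = -1520/3 ≈ -506.67)
1/((q - 1*(-3583)) + V) = 1/((-1520/3 - 1*(-3583)) + 3262) = 1/((-1520/3 + 3583) + 3262) = 1/(9229/3 + 3262) = 1/(19015/3) = 3/19015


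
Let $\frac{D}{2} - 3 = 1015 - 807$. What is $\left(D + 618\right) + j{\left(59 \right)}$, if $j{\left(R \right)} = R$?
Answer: $1099$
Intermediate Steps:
$D = 422$ ($D = 6 + 2 \left(1015 - 807\right) = 6 + 2 \cdot 208 = 6 + 416 = 422$)
$\left(D + 618\right) + j{\left(59 \right)} = \left(422 + 618\right) + 59 = 1040 + 59 = 1099$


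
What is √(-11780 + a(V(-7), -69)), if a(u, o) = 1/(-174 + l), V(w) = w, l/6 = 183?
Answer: I*√2514370089/462 ≈ 108.54*I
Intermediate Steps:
l = 1098 (l = 6*183 = 1098)
a(u, o) = 1/924 (a(u, o) = 1/(-174 + 1098) = 1/924)
√(-11780 + a(V(-7), -69)) = √(-11780 + 1/924) = √(-10884719/924) = I*√2514370089/462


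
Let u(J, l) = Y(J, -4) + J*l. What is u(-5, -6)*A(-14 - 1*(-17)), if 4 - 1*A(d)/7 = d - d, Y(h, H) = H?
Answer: 728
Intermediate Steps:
u(J, l) = -4 + J*l
A(d) = 28 (A(d) = 28 - 7*(d - d) = 28 - 7*0 = 28 + 0 = 28)
u(-5, -6)*A(-14 - 1*(-17)) = (-4 - 5*(-6))*28 = (-4 + 30)*28 = 26*28 = 728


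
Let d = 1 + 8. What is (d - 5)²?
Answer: 16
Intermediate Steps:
d = 9
(d - 5)² = (9 - 5)² = 4² = 16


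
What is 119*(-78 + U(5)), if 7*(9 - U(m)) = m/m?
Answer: -8228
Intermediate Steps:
U(m) = 62/7 (U(m) = 9 - m/(7*m) = 9 - 1/7*1 = 9 - 1/7 = 62/7)
119*(-78 + U(5)) = 119*(-78 + 62/7) = 119*(-484/7) = -8228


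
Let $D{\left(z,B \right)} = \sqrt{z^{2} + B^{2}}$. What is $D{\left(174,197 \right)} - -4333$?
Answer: $4333 + \sqrt{69085} \approx 4595.8$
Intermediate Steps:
$D{\left(z,B \right)} = \sqrt{B^{2} + z^{2}}$
$D{\left(174,197 \right)} - -4333 = \sqrt{197^{2} + 174^{2}} - -4333 = \sqrt{38809 + 30276} + 4333 = \sqrt{69085} + 4333 = 4333 + \sqrt{69085}$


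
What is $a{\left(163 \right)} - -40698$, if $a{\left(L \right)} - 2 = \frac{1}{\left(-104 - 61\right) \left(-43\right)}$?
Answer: $\frac{288766501}{7095} \approx 40700.0$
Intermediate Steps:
$a{\left(L \right)} = \frac{14191}{7095}$ ($a{\left(L \right)} = 2 + \frac{1}{\left(-104 - 61\right) \left(-43\right)} = 2 + \frac{1}{-165} \left(- \frac{1}{43}\right) = 2 - - \frac{1}{7095} = 2 + \frac{1}{7095} = \frac{14191}{7095}$)
$a{\left(163 \right)} - -40698 = \frac{14191}{7095} - -40698 = \frac{14191}{7095} + 40698 = \frac{288766501}{7095}$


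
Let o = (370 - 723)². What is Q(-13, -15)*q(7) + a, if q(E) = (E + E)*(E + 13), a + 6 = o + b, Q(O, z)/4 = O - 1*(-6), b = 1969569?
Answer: 2086332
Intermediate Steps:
o = 124609 (o = (-353)² = 124609)
Q(O, z) = 24 + 4*O (Q(O, z) = 4*(O - 1*(-6)) = 4*(O + 6) = 4*(6 + O) = 24 + 4*O)
a = 2094172 (a = -6 + (124609 + 1969569) = -6 + 2094178 = 2094172)
q(E) = 2*E*(13 + E) (q(E) = (2*E)*(13 + E) = 2*E*(13 + E))
Q(-13, -15)*q(7) + a = (24 + 4*(-13))*(2*7*(13 + 7)) + 2094172 = (24 - 52)*(2*7*20) + 2094172 = -28*280 + 2094172 = -7840 + 2094172 = 2086332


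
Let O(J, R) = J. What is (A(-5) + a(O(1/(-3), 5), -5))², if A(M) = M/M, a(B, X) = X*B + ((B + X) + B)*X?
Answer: 961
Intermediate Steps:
a(B, X) = B*X + X*(X + 2*B) (a(B, X) = B*X + (X + 2*B)*X = B*X + X*(X + 2*B))
A(M) = 1
(A(-5) + a(O(1/(-3), 5), -5))² = (1 - 5*(-5 + 3*(1/(-3))))² = (1 - 5*(-5 + 3*(1*(-⅓))))² = (1 - 5*(-5 + 3*(-⅓)))² = (1 - 5*(-5 - 1))² = (1 - 5*(-6))² = (1 + 30)² = 31² = 961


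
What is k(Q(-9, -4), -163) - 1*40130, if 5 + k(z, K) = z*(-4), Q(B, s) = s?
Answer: -40119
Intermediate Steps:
k(z, K) = -5 - 4*z (k(z, K) = -5 + z*(-4) = -5 - 4*z)
k(Q(-9, -4), -163) - 1*40130 = (-5 - 4*(-4)) - 1*40130 = (-5 + 16) - 40130 = 11 - 40130 = -40119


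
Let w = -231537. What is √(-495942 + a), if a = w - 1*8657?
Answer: 2*I*√184034 ≈ 857.98*I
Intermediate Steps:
a = -240194 (a = -231537 - 1*8657 = -231537 - 8657 = -240194)
√(-495942 + a) = √(-495942 - 240194) = √(-736136) = 2*I*√184034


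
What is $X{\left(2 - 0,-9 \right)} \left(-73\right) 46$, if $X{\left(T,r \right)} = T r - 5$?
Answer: $77234$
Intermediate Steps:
$X{\left(T,r \right)} = -5 + T r$
$X{\left(2 - 0,-9 \right)} \left(-73\right) 46 = \left(-5 + \left(2 - 0\right) \left(-9\right)\right) \left(-73\right) 46 = \left(-5 + \left(2 + 0\right) \left(-9\right)\right) \left(-73\right) 46 = \left(-5 + 2 \left(-9\right)\right) \left(-73\right) 46 = \left(-5 - 18\right) \left(-73\right) 46 = \left(-23\right) \left(-73\right) 46 = 1679 \cdot 46 = 77234$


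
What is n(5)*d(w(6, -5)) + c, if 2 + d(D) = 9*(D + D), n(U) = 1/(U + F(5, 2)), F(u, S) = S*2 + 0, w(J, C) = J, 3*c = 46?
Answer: 244/9 ≈ 27.111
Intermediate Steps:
c = 46/3 (c = (⅓)*46 = 46/3 ≈ 15.333)
F(u, S) = 2*S (F(u, S) = 2*S + 0 = 2*S)
n(U) = 1/(4 + U) (n(U) = 1/(U + 2*2) = 1/(U + 4) = 1/(4 + U))
d(D) = -2 + 18*D (d(D) = -2 + 9*(D + D) = -2 + 9*(2*D) = -2 + 18*D)
n(5)*d(w(6, -5)) + c = (-2 + 18*6)/(4 + 5) + 46/3 = (-2 + 108)/9 + 46/3 = (⅑)*106 + 46/3 = 106/9 + 46/3 = 244/9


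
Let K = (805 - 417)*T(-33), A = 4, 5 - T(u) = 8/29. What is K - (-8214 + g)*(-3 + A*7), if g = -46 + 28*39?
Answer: 5249956/29 ≈ 1.8103e+5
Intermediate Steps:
T(u) = 137/29 (T(u) = 5 - 8/29 = 137/29)
g = 1046 (g = -46 + 1092 = 1046)
K = 53156/29 (K = (805 - 417)*(137/29) = 388*(137/29) = 53156/29 ≈ 1833.0)
K - (-8214 + g)*(-3 + A*7) = 53156/29 - (-8214 + 1046)*(-3 + 4*7) = 53156/29 - (-7168)*(-3 + 28) = 53156/29 - (-7168)*25 = 53156/29 - 1*(-179200) = 53156/29 + 179200 = 5249956/29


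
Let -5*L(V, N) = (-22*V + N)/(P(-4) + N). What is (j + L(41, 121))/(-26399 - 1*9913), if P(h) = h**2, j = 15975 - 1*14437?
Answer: -351437/8291240 ≈ -0.042387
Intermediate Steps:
j = 1538 (j = 15975 - 14437 = 1538)
L(V, N) = -(N - 22*V)/(5*(16 + N)) (L(V, N) = -(-22*V + N)/(5*((-4)**2 + N)) = -(N - 22*V)/(5*(16 + N)))
(j + L(41, 121))/(-26399 - 1*9913) = (1538 + (-1*121 + 22*41)/(5*(16 + 121)))/(-26399 - 1*9913) = (1538 + (1/5)*(-121 + 902)/137)/(-26399 - 9913) = (1538 + (1/5)*(1/137)*781)/(-36312) = (1538 + 781/685)*(-1/36312) = (1054311/685)*(-1/36312) = -351437/8291240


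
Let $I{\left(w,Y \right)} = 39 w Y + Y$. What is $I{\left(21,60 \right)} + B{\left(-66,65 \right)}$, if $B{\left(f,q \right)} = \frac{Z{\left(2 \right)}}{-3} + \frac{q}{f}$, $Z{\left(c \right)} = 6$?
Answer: $\frac{3247003}{66} \approx 49197.0$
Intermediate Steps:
$I{\left(w,Y \right)} = Y + 39 Y w$ ($I{\left(w,Y \right)} = 39 Y w + Y = Y + 39 Y w$)
$B{\left(f,q \right)} = -2 + \frac{q}{f}$ ($B{\left(f,q \right)} = \frac{6}{-3} + \frac{q}{f} = 6 \left(- \frac{1}{3}\right) + \frac{q}{f} = -2 + \frac{q}{f}$)
$I{\left(21,60 \right)} + B{\left(-66,65 \right)} = 60 \left(1 + 39 \cdot 21\right) - \left(2 - \frac{65}{-66}\right) = 60 \left(1 + 819\right) + \left(-2 + 65 \left(- \frac{1}{66}\right)\right) = 60 \cdot 820 - \frac{197}{66} = 49200 - \frac{197}{66} = \frac{3247003}{66}$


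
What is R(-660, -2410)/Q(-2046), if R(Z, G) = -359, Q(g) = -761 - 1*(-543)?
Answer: 359/218 ≈ 1.6468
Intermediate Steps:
Q(g) = -218 (Q(g) = -761 + 543 = -218)
R(-660, -2410)/Q(-2046) = -359/(-218) = -359*(-1/218) = 359/218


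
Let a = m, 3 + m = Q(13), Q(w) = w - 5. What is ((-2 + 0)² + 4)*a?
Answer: 40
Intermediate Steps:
Q(w) = -5 + w
m = 5 (m = -3 + (-5 + 13) = -3 + 8 = 5)
a = 5
((-2 + 0)² + 4)*a = ((-2 + 0)² + 4)*5 = ((-2)² + 4)*5 = (4 + 4)*5 = 8*5 = 40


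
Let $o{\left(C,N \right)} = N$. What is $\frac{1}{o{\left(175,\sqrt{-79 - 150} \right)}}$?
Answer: $- \frac{i \sqrt{229}}{229} \approx - 0.066082 i$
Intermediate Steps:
$\frac{1}{o{\left(175,\sqrt{-79 - 150} \right)}} = \frac{1}{\sqrt{-79 - 150}} = \frac{1}{\sqrt{-229}} = \frac{1}{i \sqrt{229}} = - \frac{i \sqrt{229}}{229}$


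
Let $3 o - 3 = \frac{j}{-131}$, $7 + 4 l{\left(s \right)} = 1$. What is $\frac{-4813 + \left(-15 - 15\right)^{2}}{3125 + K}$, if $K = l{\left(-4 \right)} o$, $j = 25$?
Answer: $- \frac{512603}{409191} \approx -1.2527$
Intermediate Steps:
$l{\left(s \right)} = - \frac{3}{2}$ ($l{\left(s \right)} = - \frac{7}{4} + \frac{1}{4} \cdot 1 = - \frac{7}{4} + \frac{1}{4} = - \frac{3}{2}$)
$o = \frac{368}{393}$ ($o = 1 + \frac{25 \frac{1}{-131}}{3} = 1 + \frac{25 \left(- \frac{1}{131}\right)}{3} = 1 + \frac{1}{3} \left(- \frac{25}{131}\right) = 1 - \frac{25}{393} = \frac{368}{393} \approx 0.93639$)
$K = - \frac{184}{131}$ ($K = \left(- \frac{3}{2}\right) \frac{368}{393} = - \frac{184}{131} \approx -1.4046$)
$\frac{-4813 + \left(-15 - 15\right)^{2}}{3125 + K} = \frac{-4813 + \left(-15 - 15\right)^{2}}{3125 - \frac{184}{131}} = \frac{-4813 + \left(-30\right)^{2}}{\frac{409191}{131}} = \left(-4813 + 900\right) \frac{131}{409191} = \left(-3913\right) \frac{131}{409191} = - \frac{512603}{409191}$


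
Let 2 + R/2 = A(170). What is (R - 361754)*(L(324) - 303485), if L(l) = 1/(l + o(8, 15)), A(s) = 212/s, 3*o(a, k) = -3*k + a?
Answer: 8725351114874896/79475 ≈ 1.0979e+11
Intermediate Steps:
o(a, k) = -k + a/3 (o(a, k) = (-3*k + a)/3 = (a - 3*k)/3 = -k + a/3)
R = -128/85 (R = -4 + 2*(212/170) = -4 + 2*(212*(1/170)) = -4 + 2*(106/85) = -4 + 212/85 = -128/85 ≈ -1.5059)
L(l) = 1/(-37/3 + l) (L(l) = 1/(l + (-1*15 + (1/3)*8)) = 1/(l + (-15 + 8/3)) = 1/(l - 37/3) = 1/(-37/3 + l))
(R - 361754)*(L(324) - 303485) = (-128/85 - 361754)*(3/(-37 + 3*324) - 303485) = -30749218*(3/(-37 + 972) - 303485)/85 = -30749218*(3/935 - 303485)/85 = -30749218/85*(-283758472/935) = 8725351114874896/79475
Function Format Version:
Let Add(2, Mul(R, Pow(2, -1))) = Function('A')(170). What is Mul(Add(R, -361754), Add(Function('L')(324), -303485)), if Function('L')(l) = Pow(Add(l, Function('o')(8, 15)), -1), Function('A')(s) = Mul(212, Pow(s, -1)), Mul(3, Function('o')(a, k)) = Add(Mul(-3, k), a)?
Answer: Rational(8725351114874896, 79475) ≈ 1.0979e+11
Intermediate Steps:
Function('o')(a, k) = Add(Mul(-1, k), Mul(Rational(1, 3), a)) (Function('o')(a, k) = Mul(Rational(1, 3), Add(Mul(-3, k), a)) = Mul(Rational(1, 3), Add(a, Mul(-3, k))) = Add(Mul(-1, k), Mul(Rational(1, 3), a)))
R = Rational(-128, 85) (R = Add(-4, Mul(2, Mul(212, Pow(170, -1)))) = Add(-4, Mul(2, Mul(212, Rational(1, 170)))) = Add(-4, Mul(2, Rational(106, 85))) = Add(-4, Rational(212, 85)) = Rational(-128, 85) ≈ -1.5059)
Function('L')(l) = Pow(Add(Rational(-37, 3), l), -1) (Function('L')(l) = Pow(Add(l, Add(Mul(-1, 15), Mul(Rational(1, 3), 8))), -1) = Pow(Add(l, Add(-15, Rational(8, 3))), -1) = Pow(Add(l, Rational(-37, 3)), -1) = Pow(Add(Rational(-37, 3), l), -1))
Mul(Add(R, -361754), Add(Function('L')(324), -303485)) = Mul(Add(Rational(-128, 85), -361754), Add(Mul(3, Pow(Add(-37, Mul(3, 324)), -1)), -303485)) = Mul(Rational(-30749218, 85), Add(Mul(3, Pow(Add(-37, 972), -1)), -303485)) = Mul(Rational(-30749218, 85), Add(Mul(3, Pow(935, -1)), -303485)) = Mul(Rational(-30749218, 85), Add(Mul(3, Rational(1, 935)), -303485)) = Mul(Rational(-30749218, 85), Add(Rational(3, 935), -303485)) = Mul(Rational(-30749218, 85), Rational(-283758472, 935)) = Rational(8725351114874896, 79475)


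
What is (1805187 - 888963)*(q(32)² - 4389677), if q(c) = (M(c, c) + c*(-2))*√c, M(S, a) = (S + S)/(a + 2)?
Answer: -1129642164551424/289 ≈ -3.9088e+12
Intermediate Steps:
M(S, a) = 2*S/(2 + a) (M(S, a) = (2*S)/(2 + a) = 2*S/(2 + a))
q(c) = √c*(-2*c + 2*c/(2 + c)) (q(c) = (2*c/(2 + c) + c*(-2))*√c = (2*c/(2 + c) - 2*c)*√c = (-2*c + 2*c/(2 + c))*√c = √c*(-2*c + 2*c/(2 + c)))
(1805187 - 888963)*(q(32)² - 4389677) = (1805187 - 888963)*((2*32^(3/2)*(-1 - 1*32)/(2 + 32))² - 4389677) = 916224*((2*(128*√2)*(-1 - 32)/34)² - 4389677) = 916224*((2*(128*√2)*(1/34)*(-33))² - 4389677) = 916224*((-4224*√2/17)² - 4389677) = 916224*(35684352/289 - 4389677) = 916224*(-1232932301/289) = -1129642164551424/289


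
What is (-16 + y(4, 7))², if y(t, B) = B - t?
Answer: 169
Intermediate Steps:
(-16 + y(4, 7))² = (-16 + (7 - 1*4))² = (-16 + (7 - 4))² = (-16 + 3)² = (-13)² = 169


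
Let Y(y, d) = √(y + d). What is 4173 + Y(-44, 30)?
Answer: 4173 + I*√14 ≈ 4173.0 + 3.7417*I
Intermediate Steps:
Y(y, d) = √(d + y)
4173 + Y(-44, 30) = 4173 + √(30 - 44) = 4173 + √(-14) = 4173 + I*√14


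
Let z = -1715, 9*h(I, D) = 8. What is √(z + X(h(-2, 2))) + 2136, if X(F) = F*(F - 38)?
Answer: 2136 + I*√141587/9 ≈ 2136.0 + 41.809*I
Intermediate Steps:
h(I, D) = 8/9 (h(I, D) = (⅑)*8 = 8/9)
X(F) = F*(-38 + F)
√(z + X(h(-2, 2))) + 2136 = √(-1715 + 8*(-38 + 8/9)/9) + 2136 = √(-1715 + (8/9)*(-334/9)) + 2136 = √(-1715 - 2672/81) + 2136 = √(-141587/81) + 2136 = I*√141587/9 + 2136 = 2136 + I*√141587/9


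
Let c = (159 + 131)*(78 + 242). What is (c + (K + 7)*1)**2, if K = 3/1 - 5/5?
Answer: 8613510481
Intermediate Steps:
K = 2 (K = 3*1 - 5*1/5 = 3 - 1 = 2)
c = 92800 (c = 290*320 = 92800)
(c + (K + 7)*1)**2 = (92800 + (2 + 7)*1)**2 = (92800 + 9*1)**2 = (92800 + 9)**2 = 92809**2 = 8613510481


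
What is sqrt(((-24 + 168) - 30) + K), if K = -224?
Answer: I*sqrt(110) ≈ 10.488*I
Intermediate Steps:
sqrt(((-24 + 168) - 30) + K) = sqrt(((-24 + 168) - 30) - 224) = sqrt((144 - 30) - 224) = sqrt(114 - 224) = sqrt(-110) = I*sqrt(110)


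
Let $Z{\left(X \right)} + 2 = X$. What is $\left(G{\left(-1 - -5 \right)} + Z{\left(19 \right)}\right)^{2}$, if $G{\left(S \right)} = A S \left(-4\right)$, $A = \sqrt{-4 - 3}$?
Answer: $\left(17 - 16 i \sqrt{7}\right)^{2} \approx -1503.0 - 1439.3 i$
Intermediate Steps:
$Z{\left(X \right)} = -2 + X$
$A = i \sqrt{7}$ ($A = \sqrt{-7} = i \sqrt{7} \approx 2.6458 i$)
$G{\left(S \right)} = - 4 i S \sqrt{7}$ ($G{\left(S \right)} = i \sqrt{7} S \left(-4\right) = i S \sqrt{7} \left(-4\right) = - 4 i S \sqrt{7}$)
$\left(G{\left(-1 - -5 \right)} + Z{\left(19 \right)}\right)^{2} = \left(- 4 i \left(-1 - -5\right) \sqrt{7} + \left(-2 + 19\right)\right)^{2} = \left(- 4 i \left(-1 + 5\right) \sqrt{7} + 17\right)^{2} = \left(\left(-4\right) i 4 \sqrt{7} + 17\right)^{2} = \left(- 16 i \sqrt{7} + 17\right)^{2} = \left(17 - 16 i \sqrt{7}\right)^{2}$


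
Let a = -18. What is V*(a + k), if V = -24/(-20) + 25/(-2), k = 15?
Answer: 339/10 ≈ 33.900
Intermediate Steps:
V = -113/10 (V = -24*(-1/20) + 25*(-½) = 6/5 - 25/2 = -113/10 ≈ -11.300)
V*(a + k) = -113*(-18 + 15)/10 = -113/10*(-3) = 339/10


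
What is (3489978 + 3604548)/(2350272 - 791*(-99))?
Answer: 2364842/809527 ≈ 2.9213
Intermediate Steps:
(3489978 + 3604548)/(2350272 - 791*(-99)) = 7094526/(2350272 + 78309) = 7094526/2428581 = 7094526*(1/2428581) = 2364842/809527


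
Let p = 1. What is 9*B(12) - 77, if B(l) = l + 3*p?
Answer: 58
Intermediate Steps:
B(l) = 3 + l (B(l) = l + 3*1 = l + 3 = 3 + l)
9*B(12) - 77 = 9*(3 + 12) - 77 = 9*15 - 77 = 135 - 77 = 58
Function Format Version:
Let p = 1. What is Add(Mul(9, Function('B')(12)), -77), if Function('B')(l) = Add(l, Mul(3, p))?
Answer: 58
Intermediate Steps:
Function('B')(l) = Add(3, l) (Function('B')(l) = Add(l, Mul(3, 1)) = Add(l, 3) = Add(3, l))
Add(Mul(9, Function('B')(12)), -77) = Add(Mul(9, Add(3, 12)), -77) = Add(Mul(9, 15), -77) = Add(135, -77) = 58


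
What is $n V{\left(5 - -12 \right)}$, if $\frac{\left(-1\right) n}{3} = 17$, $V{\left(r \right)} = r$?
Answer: $-867$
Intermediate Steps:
$n = -51$ ($n = \left(-3\right) 17 = -51$)
$n V{\left(5 - -12 \right)} = - 51 \left(5 - -12\right) = - 51 \left(5 + 12\right) = \left(-51\right) 17 = -867$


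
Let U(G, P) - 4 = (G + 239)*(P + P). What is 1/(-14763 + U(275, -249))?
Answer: -1/270731 ≈ -3.6937e-6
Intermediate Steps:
U(G, P) = 4 + 2*P*(239 + G) (U(G, P) = 4 + (G + 239)*(P + P) = 4 + (239 + G)*(2*P) = 4 + 2*P*(239 + G))
1/(-14763 + U(275, -249)) = 1/(-14763 + (4 + 478*(-249) + 2*275*(-249))) = 1/(-14763 + (4 - 119022 - 136950)) = 1/(-14763 - 255968) = 1/(-270731) = -1/270731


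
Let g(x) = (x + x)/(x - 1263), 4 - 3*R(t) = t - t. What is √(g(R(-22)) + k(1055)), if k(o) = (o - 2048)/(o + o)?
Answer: I*√1206061839790/1597270 ≈ 0.68755*I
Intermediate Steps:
R(t) = 4/3 (R(t) = 4/3 - (t - t)/3 = 4/3 - ⅓*0 = 4/3 + 0 = 4/3)
g(x) = 2*x/(-1263 + x) (g(x) = (2*x)/(-1263 + x) = 2*x/(-1263 + x))
k(o) = (-2048 + o)/(2*o) (k(o) = (-2048 + o)/((2*o)) = (-2048 + o)*(1/(2*o)) = (-2048 + o)/(2*o))
√(g(R(-22)) + k(1055)) = √(2*(4/3)/(-1263 + 4/3) + (½)*(-2048 + 1055)/1055) = √(2*(4/3)/(-3785/3) + (½)*(1/1055)*(-993)) = √(2*(4/3)*(-3/3785) - 993/2110) = √(-8/3785 - 993/2110) = √(-755077/1597270) = I*√1206061839790/1597270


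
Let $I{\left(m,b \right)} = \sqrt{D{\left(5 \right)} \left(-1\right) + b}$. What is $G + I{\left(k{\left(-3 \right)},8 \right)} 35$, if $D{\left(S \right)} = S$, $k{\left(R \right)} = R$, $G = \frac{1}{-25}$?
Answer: $- \frac{1}{25} + 35 \sqrt{3} \approx 60.582$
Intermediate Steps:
$G = - \frac{1}{25} \approx -0.04$
$I{\left(m,b \right)} = \sqrt{-5 + b}$ ($I{\left(m,b \right)} = \sqrt{5 \left(-1\right) + b} = \sqrt{-5 + b}$)
$G + I{\left(k{\left(-3 \right)},8 \right)} 35 = - \frac{1}{25} + \sqrt{-5 + 8} \cdot 35 = - \frac{1}{25} + \sqrt{3} \cdot 35 = - \frac{1}{25} + 35 \sqrt{3}$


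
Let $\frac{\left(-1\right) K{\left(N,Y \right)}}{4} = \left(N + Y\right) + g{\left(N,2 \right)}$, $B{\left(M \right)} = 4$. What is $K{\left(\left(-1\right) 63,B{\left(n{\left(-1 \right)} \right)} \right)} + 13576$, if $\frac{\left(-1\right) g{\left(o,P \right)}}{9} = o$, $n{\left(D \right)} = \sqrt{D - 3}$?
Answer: $11544$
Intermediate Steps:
$n{\left(D \right)} = \sqrt{-3 + D}$
$g{\left(o,P \right)} = - 9 o$
$K{\left(N,Y \right)} = - 4 Y + 32 N$ ($K{\left(N,Y \right)} = - 4 \left(\left(N + Y\right) - 9 N\right) = - 4 \left(Y - 8 N\right) = - 4 Y + 32 N$)
$K{\left(\left(-1\right) 63,B{\left(n{\left(-1 \right)} \right)} \right)} + 13576 = \left(\left(-4\right) 4 + 32 \left(\left(-1\right) 63\right)\right) + 13576 = \left(-16 + 32 \left(-63\right)\right) + 13576 = \left(-16 - 2016\right) + 13576 = -2032 + 13576 = 11544$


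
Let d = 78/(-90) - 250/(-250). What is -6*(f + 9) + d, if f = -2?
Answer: -628/15 ≈ -41.867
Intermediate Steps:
d = 2/15 (d = 78*(-1/90) - 250*(-1/250) = -13/15 + 1 = 2/15 ≈ 0.13333)
-6*(f + 9) + d = -6*(-2 + 9) + 2/15 = -6*7 + 2/15 = -42 + 2/15 = -628/15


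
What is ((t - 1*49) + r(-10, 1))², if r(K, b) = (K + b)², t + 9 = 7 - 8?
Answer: 484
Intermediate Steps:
t = -10 (t = -9 + (7 - 8) = -9 - 1 = -10)
((t - 1*49) + r(-10, 1))² = ((-10 - 1*49) + (-10 + 1)²)² = ((-10 - 49) + (-9)²)² = (-59 + 81)² = 22² = 484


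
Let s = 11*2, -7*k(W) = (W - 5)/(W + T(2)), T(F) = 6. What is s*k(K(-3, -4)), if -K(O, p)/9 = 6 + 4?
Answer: -1045/294 ≈ -3.5544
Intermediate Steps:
K(O, p) = -90 (K(O, p) = -9*(6 + 4) = -9*10 = -90)
k(W) = -(-5 + W)/(7*(6 + W)) (k(W) = -(W - 5)/(7*(W + 6)) = -(-5 + W)/(7*(6 + W)))
s = 22
s*k(K(-3, -4)) = 22*((5 - 1*(-90))/(7*(6 - 90))) = 22*((⅐)*(5 + 90)/(-84)) = 22*((⅐)*(-1/84)*95) = 22*(-95/588) = -1045/294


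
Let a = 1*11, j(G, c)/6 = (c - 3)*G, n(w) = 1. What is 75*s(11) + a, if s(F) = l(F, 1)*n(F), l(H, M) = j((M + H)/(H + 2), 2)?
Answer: -5257/13 ≈ -404.38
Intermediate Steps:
j(G, c) = 6*G*(-3 + c) (j(G, c) = 6*((c - 3)*G) = 6*((-3 + c)*G) = 6*(G*(-3 + c)) = 6*G*(-3 + c))
l(H, M) = -6*(H + M)/(2 + H) (l(H, M) = 6*((M + H)/(H + 2))*(-3 + 2) = 6*((H + M)/(2 + H))*(-1) = -6*(H + M)/(2 + H))
a = 11
s(F) = 6*(-1 - F)/(2 + F) (s(F) = (6*(-F - 1*1)/(2 + F))*1 = (6*(-F - 1)/(2 + F))*1 = (6*(-1 - F)/(2 + F))*1 = 6*(-1 - F)/(2 + F))
75*s(11) + a = 75*(6*(-1 - 1*11)/(2 + 11)) + 11 = 75*(6*(-1 - 11)/13) + 11 = 75*(6*(1/13)*(-12)) + 11 = 75*(-72/13) + 11 = -5400/13 + 11 = -5257/13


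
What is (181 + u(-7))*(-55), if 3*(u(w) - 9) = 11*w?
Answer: -27115/3 ≈ -9038.3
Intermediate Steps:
u(w) = 9 + 11*w/3 (u(w) = 9 + (11*w)/3 = 9 + 11*w/3)
(181 + u(-7))*(-55) = (181 + (9 + (11/3)*(-7)))*(-55) = (181 + (9 - 77/3))*(-55) = (181 - 50/3)*(-55) = (493/3)*(-55) = -27115/3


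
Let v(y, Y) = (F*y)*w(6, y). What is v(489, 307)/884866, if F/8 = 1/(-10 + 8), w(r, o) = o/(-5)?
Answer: 478242/2212165 ≈ 0.21619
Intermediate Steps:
w(r, o) = -o/5 (w(r, o) = o*(-1/5) = -o/5)
F = -4 (F = 8/(-10 + 8) = 8/(-2) = 8*(-1/2) = -4)
v(y, Y) = 4*y**2/5 (v(y, Y) = (-4*y)*(-y/5) = 4*y**2/5)
v(489, 307)/884866 = ((4/5)*489**2)/884866 = ((4/5)*239121)*(1/884866) = (956484/5)*(1/884866) = 478242/2212165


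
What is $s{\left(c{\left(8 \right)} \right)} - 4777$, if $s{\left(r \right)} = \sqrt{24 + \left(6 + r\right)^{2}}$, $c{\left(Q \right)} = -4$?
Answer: $-4777 + 2 \sqrt{7} \approx -4771.7$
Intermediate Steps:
$s{\left(c{\left(8 \right)} \right)} - 4777 = \sqrt{24 + \left(6 - 4\right)^{2}} - 4777 = \sqrt{24 + 2^{2}} - 4777 = \sqrt{24 + 4} - 4777 = \sqrt{28} - 4777 = 2 \sqrt{7} - 4777 = -4777 + 2 \sqrt{7}$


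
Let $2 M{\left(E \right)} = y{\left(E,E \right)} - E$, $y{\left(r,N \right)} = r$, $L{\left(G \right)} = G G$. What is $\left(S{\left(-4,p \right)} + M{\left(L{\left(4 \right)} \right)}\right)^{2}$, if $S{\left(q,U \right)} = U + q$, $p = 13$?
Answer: $81$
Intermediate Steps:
$L{\left(G \right)} = G^{2}$
$M{\left(E \right)} = 0$ ($M{\left(E \right)} = \frac{E - E}{2} = \frac{1}{2} \cdot 0 = 0$)
$\left(S{\left(-4,p \right)} + M{\left(L{\left(4 \right)} \right)}\right)^{2} = \left(\left(13 - 4\right) + 0\right)^{2} = \left(9 + 0\right)^{2} = 9^{2} = 81$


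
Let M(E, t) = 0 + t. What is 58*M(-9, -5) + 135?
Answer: -155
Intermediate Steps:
M(E, t) = t
58*M(-9, -5) + 135 = 58*(-5) + 135 = -290 + 135 = -155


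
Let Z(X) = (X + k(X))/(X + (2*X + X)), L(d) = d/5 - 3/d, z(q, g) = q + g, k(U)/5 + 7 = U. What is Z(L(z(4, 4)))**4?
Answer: 38950081/38416 ≈ 1013.9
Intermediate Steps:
k(U) = -35 + 5*U
z(q, g) = g + q
L(d) = -3/d + d/5 (L(d) = d*(1/5) - 3/d = d/5 - 3/d = -3/d + d/5)
Z(X) = (-35 + 6*X)/(4*X) (Z(X) = (X + (-35 + 5*X))/(X + (2*X + X)) = (-35 + 6*X)/(X + 3*X) = (-35 + 6*X)/((4*X)) = (-35 + 6*X)*(1/(4*X)) = (-35 + 6*X)/(4*X))
Z(L(z(4, 4)))**4 = ((-35 + 6*(-3/(4 + 4) + (4 + 4)/5))/(4*(-3/(4 + 4) + (4 + 4)/5)))**4 = ((-35 + 6*(-3/8 + (1/5)*8))/(4*(-3/8 + (1/5)*8)))**4 = ((-35 + 6*(-3*1/8 + 8/5))/(4*(-3*1/8 + 8/5)))**4 = ((-35 + 6*(-3/8 + 8/5))/(4*(-3/8 + 8/5)))**4 = ((-35 + 6*(49/40))/(4*(49/40)))**4 = ((1/4)*(40/49)*(-35 + 147/20))**4 = ((1/4)*(40/49)*(-553/20))**4 = (-79/14)**4 = 38950081/38416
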